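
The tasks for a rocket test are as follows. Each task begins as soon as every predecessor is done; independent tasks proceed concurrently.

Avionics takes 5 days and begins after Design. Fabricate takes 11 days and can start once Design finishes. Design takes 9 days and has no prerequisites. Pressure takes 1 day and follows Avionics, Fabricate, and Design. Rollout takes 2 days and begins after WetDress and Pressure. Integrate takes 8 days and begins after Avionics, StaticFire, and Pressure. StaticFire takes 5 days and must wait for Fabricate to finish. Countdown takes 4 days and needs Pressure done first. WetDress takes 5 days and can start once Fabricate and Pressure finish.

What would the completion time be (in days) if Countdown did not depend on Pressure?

With the dependency in place, Design→Fabricate→StaticFire→Integrate = 9+11+5+8 = 33 sets the finish at 33 days.
Without Pressure→Countdown, Countdown's earliest start moves from 21 to 0.
The longest chain is now Design→Fabricate→StaticFire→Integrate = 9+11+5+8 = 33, so the plan takes 33 days.

33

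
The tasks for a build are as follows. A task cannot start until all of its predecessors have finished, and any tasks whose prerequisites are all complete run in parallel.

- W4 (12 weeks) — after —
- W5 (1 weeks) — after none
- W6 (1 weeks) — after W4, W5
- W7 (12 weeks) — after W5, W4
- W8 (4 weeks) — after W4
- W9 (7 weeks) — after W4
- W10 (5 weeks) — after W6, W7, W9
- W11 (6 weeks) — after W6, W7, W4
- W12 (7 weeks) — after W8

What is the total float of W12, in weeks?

Critical path: W4→W7→W11 = 12+12+6 = 30, so the finish is 30 weeks.
W12 finishes as early as 23 and must finish by 30.
So W12 can slip 30 − 23 = 7 weeks.

7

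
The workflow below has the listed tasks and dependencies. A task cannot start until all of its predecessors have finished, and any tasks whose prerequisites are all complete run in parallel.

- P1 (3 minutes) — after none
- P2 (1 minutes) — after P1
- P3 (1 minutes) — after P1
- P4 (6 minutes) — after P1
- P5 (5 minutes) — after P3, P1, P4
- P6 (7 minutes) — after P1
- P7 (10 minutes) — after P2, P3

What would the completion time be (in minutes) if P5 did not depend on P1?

With the dependency in place, P1→P2→P7 = 3+1+10 = 14 sets the finish at 14 minutes.
Dropping P1→P5 doesn't change P5's earliest start (9); another predecessor still binds.
New critical path: P1→P2→P7 = 3+1+10 = 14 ⇒ 14 minutes.

14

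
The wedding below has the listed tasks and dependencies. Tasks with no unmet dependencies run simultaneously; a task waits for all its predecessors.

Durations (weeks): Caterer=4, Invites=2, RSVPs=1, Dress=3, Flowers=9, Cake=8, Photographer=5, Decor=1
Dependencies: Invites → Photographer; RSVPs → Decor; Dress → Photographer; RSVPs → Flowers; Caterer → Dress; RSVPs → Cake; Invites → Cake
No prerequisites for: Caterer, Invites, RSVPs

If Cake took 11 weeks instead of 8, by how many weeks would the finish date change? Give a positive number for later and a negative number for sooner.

Actual critical path: Caterer→Dress→Photographer = 4+3+5 = 12 ⇒ 12 weeks.
Cake is off the critical path — its longest chain is 10 weeks, giving 2 of slack.
Now Invites→Cake = 2+11 = 13 is longest, so the finish becomes 13 weeks.
Change in finish: 13 − 12 = +1 weeks.

1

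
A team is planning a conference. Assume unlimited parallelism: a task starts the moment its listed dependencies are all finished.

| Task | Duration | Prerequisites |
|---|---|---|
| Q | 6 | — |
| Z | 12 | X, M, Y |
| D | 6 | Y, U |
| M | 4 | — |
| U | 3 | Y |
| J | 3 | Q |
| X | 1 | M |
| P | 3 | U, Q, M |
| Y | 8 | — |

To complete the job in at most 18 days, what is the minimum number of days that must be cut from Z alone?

Current finish: 20 days; target: 18.
Z is on every critical path, so each day cut from Z cuts the finish by one (this holds down to a finish of 17).
Need 20 − 18 = 2 days off Z → Z becomes 10 days, finish becomes 18.

2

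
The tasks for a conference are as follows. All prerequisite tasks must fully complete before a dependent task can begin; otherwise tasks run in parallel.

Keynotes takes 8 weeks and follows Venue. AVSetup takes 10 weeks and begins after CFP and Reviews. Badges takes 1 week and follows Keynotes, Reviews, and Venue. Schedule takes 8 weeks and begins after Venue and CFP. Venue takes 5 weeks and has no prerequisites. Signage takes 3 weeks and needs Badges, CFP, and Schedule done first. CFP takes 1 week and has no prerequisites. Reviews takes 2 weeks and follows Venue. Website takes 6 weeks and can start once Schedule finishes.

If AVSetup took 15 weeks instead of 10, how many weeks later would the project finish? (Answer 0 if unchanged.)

3

Critical path before the change: Venue→Schedule→Website = 5+8+6 = 19 giving 19 weeks.
AVSetup is off the critical path — its longest chain is 17 weeks, giving 2 of slack.
The binding chain switches to Venue→Reviews→AVSetup = 5+2+15 = 22; finish 22 weeks.
Change in finish: 22 − 19 = +3 weeks.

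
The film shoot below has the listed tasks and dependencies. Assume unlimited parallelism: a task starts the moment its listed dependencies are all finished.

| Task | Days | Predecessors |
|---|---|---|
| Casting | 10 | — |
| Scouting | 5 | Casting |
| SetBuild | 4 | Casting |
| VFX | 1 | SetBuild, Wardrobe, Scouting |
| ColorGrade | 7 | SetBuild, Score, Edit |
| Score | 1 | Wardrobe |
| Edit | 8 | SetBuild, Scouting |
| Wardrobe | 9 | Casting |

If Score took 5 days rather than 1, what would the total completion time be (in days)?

31

The binding path is Casting→Scouting→Edit→ColorGrade = 10+5+8+7 = 30; finish at 30 days.
Score is off the critical path — its longest chain is 27 days, giving 3 of slack.
Now Casting→Wardrobe→Score→ColorGrade = 10+9+5+7 = 31 is longest, so the finish becomes 31 days.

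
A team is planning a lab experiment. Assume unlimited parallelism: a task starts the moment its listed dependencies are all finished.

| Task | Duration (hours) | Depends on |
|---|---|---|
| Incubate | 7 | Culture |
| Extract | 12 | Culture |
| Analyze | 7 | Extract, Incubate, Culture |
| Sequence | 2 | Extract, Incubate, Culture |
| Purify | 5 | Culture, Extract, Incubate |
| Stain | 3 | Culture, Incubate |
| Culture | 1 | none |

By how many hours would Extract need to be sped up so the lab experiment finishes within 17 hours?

Current finish: 20 hours; target: 17.
Extract is on every critical path, so each hour cut from Extract cuts the finish by one (this holds down to a finish of 15).
Need 20 − 17 = 3 hours off Extract → Extract becomes 9 hours, finish becomes 17.

3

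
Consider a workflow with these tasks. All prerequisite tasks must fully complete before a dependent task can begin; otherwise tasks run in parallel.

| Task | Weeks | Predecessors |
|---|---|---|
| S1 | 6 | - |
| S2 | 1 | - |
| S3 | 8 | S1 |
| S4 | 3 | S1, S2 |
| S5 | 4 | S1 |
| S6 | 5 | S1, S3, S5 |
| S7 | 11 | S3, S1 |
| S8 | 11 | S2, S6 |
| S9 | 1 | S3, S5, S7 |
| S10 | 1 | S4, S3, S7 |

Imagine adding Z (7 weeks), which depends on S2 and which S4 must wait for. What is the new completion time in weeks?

Originally the workflow takes 30 weeks.
With Z inserted, S4 now waits for max(S1, S2, Z).
New critical path: S1→S3→S6→S8 = 6+8+5+11 = 30 ⇒ 30 weeks.

30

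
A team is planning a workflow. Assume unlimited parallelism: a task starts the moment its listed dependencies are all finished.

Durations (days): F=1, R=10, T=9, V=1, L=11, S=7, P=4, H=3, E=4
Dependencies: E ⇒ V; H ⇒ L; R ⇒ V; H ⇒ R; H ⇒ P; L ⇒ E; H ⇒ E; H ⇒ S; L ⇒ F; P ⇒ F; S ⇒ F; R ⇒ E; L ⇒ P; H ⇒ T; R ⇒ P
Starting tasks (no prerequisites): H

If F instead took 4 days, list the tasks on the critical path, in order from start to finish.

H, L, P, F

Actual critical path: H→L→P→F = 3+11+4+1 = 19 ⇒ 19 days.
F lies on that path, so at 4 days the path becomes 22 days.
That remains the longest chain; total 22 days.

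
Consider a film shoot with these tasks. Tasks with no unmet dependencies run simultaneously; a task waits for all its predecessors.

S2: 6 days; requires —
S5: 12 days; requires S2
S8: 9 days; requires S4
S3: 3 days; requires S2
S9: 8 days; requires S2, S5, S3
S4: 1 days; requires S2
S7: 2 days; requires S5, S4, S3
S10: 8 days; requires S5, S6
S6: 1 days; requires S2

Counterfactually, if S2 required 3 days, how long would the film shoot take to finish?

23

Critical path before the change: S2→S5→S9 = 6+12+8 = 26 giving 26 days.
S2 lies on that path, so at 3 days the path becomes 23 days.
No other chain overtakes it, so the finish is 23 days.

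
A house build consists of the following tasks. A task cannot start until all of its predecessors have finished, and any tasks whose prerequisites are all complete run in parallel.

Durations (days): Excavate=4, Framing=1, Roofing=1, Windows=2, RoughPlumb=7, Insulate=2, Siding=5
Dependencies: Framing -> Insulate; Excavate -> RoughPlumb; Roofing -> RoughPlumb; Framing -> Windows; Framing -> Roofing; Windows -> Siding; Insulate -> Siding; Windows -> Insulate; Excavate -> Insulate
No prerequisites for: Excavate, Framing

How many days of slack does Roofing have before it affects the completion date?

2

Excavate→RoughPlumb = 4+7 = 11 sets the makespan at 11 days.
The longest chain containing Roofing totals 9 days.
Slack of Roofing = 3 − 1 = 2 days.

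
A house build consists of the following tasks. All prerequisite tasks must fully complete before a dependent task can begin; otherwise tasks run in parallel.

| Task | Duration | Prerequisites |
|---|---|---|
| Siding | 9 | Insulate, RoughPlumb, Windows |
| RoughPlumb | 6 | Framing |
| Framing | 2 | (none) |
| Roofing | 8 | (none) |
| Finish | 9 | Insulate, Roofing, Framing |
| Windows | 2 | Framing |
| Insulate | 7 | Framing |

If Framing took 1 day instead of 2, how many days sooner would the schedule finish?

1

As given, the longest chain is Framing→Insulate→Siding = 2+7+9 = 18, so the finish is 18 days.
Framing lies on that path, so at 1 day the path becomes 17 days.
No other chain overtakes it, so the finish is 17 days.
Change in finish: 17 − 18 = -1 days.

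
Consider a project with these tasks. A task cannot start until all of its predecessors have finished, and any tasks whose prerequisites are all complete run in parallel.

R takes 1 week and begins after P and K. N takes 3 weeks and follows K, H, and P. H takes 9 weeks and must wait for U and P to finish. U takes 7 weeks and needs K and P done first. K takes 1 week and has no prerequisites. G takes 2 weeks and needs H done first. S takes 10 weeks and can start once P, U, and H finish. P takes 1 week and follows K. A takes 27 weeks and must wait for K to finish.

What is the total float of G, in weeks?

8

Critical path: K→P→U→H→S = 1+1+7+9+10 = 28, so the finish is 28 weeks.
Longest path through G: 20 weeks (earliest finish 20, latest finish 28).
Slack of G = 26 − 18 = 8 weeks.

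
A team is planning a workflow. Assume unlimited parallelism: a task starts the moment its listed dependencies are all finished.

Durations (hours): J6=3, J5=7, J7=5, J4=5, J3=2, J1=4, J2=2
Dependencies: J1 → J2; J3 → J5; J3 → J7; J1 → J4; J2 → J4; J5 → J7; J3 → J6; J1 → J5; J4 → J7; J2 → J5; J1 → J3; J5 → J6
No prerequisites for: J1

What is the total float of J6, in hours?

2

Critical path: J1→J2→J5→J7 = 4+2+7+5 = 18, so the finish is 18 hours.
Longest path through J6: 16 hours (earliest finish 16, latest finish 18).
Float = 18 − 16 = 2.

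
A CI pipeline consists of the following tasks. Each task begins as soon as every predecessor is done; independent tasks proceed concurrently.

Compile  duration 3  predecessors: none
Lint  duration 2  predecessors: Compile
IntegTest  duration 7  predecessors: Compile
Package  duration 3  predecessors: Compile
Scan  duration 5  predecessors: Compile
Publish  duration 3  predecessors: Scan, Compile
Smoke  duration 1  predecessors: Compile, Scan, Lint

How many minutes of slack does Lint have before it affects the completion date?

Critical path: Compile→Scan→Publish = 3+5+3 = 11, so the finish is 11 minutes.
Longest path through Lint: 6 minutes (earliest finish 5, latest finish 10).
Slack of Lint = 8 − 3 = 5 minutes.

5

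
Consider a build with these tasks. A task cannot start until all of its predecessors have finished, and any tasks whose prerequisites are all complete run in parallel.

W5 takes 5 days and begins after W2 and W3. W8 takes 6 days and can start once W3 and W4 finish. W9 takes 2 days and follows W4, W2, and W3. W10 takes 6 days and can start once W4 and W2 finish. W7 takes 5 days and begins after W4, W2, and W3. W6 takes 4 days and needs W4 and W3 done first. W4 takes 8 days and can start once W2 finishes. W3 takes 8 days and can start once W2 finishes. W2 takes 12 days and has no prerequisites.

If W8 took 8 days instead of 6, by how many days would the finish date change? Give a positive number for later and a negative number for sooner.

2

Baseline: W2→W3→W8 = 12+8+6 = 26 → 26 days.
Since W8 is critical, the +2 change carries straight to that chain (now 28 days).
No other chain overtakes it, so the finish is 28 days.
Change in finish: 28 − 26 = +2 days.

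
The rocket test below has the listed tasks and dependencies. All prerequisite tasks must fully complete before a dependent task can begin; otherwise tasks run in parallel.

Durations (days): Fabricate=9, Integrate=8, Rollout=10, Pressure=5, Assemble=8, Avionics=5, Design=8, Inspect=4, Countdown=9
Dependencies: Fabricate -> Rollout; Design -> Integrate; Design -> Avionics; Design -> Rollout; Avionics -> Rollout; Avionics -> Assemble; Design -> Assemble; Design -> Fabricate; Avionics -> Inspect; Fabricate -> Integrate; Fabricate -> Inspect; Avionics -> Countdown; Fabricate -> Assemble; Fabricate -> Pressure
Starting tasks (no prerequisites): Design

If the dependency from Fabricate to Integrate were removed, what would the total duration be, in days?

Original critical path: Design→Fabricate→Rollout = 8+9+10 = 27 ⇒ 27 days.
Without Fabricate→Integrate, Integrate's earliest start moves from 17 to 8.
New critical path: Design→Fabricate→Rollout = 8+9+10 = 27 ⇒ 27 days.

27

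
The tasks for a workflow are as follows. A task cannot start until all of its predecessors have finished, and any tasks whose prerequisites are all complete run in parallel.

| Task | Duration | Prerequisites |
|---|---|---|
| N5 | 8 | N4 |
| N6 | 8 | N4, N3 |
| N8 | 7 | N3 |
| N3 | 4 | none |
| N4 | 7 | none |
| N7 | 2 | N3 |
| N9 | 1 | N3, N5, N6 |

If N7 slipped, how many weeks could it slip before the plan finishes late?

10

The longest chain is N4→N5→N9 = 7+8+1 = 16; overall finish 16 weeks.
N7 finishes as early as 6 and must finish by 16.
Slack of N7 = 14 − 4 = 10 weeks.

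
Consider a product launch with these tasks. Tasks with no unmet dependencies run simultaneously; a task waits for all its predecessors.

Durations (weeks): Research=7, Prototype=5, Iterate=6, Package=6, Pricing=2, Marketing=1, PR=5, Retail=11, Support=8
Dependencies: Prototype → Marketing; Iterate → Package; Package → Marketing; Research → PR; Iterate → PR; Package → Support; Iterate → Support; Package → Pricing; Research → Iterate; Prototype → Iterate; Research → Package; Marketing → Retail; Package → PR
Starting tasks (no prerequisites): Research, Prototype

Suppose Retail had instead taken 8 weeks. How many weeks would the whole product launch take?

28

Critical path before the change: Research→Iterate→Package→Marketing→Retail = 7+6+6+1+11 = 31 giving 31 weeks.
Retail is on the critical path; changing it to 8 makes that path 28 weeks.
That remains the longest chain; total 28 weeks.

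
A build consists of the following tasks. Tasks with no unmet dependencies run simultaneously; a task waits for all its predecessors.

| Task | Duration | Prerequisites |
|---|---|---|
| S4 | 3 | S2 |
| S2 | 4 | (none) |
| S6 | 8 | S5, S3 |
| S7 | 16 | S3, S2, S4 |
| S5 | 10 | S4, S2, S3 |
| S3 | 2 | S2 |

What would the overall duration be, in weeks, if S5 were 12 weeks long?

27

Actual critical path: S2→S4→S5→S6 = 4+3+10+8 = 25 ⇒ 25 weeks.
Since S5 is critical, the +2 change carries straight to that chain (now 27 weeks).
The critical path is still S2→S4→S5→S6; finish is now 27 weeks.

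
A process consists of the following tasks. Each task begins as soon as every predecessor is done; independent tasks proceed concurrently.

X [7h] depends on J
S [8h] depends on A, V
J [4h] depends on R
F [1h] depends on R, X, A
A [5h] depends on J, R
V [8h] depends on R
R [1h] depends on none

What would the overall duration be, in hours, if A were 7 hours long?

Baseline: R→J→A→S = 1+4+5+8 = 18 → 18 hours.
Since A is critical, the +2 change carries straight to that chain (now 20 hours).
That remains the longest chain; total 20 hours.

20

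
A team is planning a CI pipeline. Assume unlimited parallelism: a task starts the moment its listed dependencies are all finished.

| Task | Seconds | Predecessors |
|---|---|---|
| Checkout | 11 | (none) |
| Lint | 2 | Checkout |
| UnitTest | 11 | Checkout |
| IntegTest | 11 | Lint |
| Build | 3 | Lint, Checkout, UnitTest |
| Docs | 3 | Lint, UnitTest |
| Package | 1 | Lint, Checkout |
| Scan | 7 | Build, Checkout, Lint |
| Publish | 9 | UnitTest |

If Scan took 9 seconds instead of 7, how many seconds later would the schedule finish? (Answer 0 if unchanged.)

Critical path before the change: Checkout→UnitTest→Build→Scan = 11+11+3+7 = 32 giving 32 seconds.
Since Scan is critical, the +2 change carries straight to that chain (now 34 seconds).
The critical path is still Checkout→UnitTest→Build→Scan; finish is now 34 seconds.
Change in finish: 34 − 32 = +2 seconds.

2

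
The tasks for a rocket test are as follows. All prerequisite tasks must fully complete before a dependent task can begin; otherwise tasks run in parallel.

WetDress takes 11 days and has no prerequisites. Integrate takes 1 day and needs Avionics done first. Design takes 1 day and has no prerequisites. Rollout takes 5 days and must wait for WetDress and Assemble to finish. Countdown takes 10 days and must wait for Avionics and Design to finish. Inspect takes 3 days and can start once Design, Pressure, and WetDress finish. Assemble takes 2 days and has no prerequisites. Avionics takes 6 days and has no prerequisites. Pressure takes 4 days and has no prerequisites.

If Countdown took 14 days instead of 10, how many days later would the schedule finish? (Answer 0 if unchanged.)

4

Critical path before the change: Avionics→Countdown = 6+10 = 16 giving 16 days.
Countdown lies on that path, so at 14 days the path becomes 20 days.
That remains the longest chain; total 20 days.
Change in finish: 20 − 16 = +4 days.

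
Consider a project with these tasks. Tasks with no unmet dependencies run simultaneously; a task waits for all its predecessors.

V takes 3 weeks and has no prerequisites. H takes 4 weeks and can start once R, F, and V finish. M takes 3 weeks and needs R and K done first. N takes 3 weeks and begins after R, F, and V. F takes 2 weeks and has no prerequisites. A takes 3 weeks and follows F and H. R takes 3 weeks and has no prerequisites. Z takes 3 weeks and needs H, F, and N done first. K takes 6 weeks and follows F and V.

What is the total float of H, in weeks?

Critical path: V→K→M = 3+6+3 = 12, so the finish is 12 weeks.
The longest chain containing H totals 10 weeks.
Float = 12 − 10 = 2.

2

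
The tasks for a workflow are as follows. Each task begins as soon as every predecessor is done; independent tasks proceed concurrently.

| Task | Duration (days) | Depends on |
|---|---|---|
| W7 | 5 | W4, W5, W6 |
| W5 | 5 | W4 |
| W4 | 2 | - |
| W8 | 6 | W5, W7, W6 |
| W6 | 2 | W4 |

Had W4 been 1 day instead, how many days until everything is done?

17

Critical path before the change: W4→W5→W7→W8 = 2+5+5+6 = 18 giving 18 days.
W4 lies on that path, so at 1 day the path becomes 17 days.
The critical path is still W4→W5→W7→W8; finish is now 17 days.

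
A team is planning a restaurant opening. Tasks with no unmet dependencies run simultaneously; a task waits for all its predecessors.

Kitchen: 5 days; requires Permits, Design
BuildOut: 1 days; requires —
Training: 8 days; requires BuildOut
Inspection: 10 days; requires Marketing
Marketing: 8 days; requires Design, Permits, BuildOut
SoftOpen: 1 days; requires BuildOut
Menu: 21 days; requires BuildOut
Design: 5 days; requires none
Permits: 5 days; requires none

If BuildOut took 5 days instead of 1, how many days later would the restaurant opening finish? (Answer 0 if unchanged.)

3

Baseline: Permits→Marketing→Inspection = 5+8+10 = 23 → 23 days.
The longest path through BuildOut is only 22 days, so BuildOut has float 1.
New critical path: BuildOut→Menu = 5+21 = 26 ⇒ 26 days.
Change in finish: 26 − 23 = +3 days.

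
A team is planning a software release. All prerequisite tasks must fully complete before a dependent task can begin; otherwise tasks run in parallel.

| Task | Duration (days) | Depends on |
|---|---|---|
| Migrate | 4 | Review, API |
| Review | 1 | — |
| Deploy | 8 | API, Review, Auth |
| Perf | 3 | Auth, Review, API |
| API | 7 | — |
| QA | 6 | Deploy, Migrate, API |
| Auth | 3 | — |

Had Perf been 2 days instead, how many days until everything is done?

21

Actual critical path: API→Deploy→QA = 7+8+6 = 21 ⇒ 21 days.
The longest path through Perf is only 10 days, so Perf has float 11.
No other chain overtakes it, so the finish is 21 days.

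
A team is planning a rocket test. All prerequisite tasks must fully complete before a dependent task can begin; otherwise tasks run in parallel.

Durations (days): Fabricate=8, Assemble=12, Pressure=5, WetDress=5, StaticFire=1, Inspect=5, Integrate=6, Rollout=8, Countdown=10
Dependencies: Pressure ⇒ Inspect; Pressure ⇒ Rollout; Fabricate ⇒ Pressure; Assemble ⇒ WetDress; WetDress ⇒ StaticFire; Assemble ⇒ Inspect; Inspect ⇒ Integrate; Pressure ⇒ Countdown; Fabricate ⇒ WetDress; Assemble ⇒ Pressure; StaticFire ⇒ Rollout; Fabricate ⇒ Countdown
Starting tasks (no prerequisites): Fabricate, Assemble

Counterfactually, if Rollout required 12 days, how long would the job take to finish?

30

As given, the longest chain is Assemble→Pressure→Inspect→Integrate = 12+5+5+6 = 28, so the finish is 28 days.
Rollout has 2 days of float (longest path through it is 26).
The binding chain switches to Assemble→WetDress→StaticFire→Rollout = 12+5+1+12 = 30; finish 30 days.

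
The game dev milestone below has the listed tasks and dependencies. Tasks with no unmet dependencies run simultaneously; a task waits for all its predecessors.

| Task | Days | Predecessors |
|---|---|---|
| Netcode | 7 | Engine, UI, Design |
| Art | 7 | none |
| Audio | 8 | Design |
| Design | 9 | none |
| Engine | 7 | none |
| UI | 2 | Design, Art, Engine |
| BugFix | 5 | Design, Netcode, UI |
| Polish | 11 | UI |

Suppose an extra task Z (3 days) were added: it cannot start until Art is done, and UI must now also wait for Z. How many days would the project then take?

Originally the project takes 23 days.
With Z inserted, UI now waits for max(Design, Art, Engine, Z).
New critical path: Art→Z→UI→Netcode→BugFix = 7+3+2+7+5 = 24 ⇒ 24 days.

24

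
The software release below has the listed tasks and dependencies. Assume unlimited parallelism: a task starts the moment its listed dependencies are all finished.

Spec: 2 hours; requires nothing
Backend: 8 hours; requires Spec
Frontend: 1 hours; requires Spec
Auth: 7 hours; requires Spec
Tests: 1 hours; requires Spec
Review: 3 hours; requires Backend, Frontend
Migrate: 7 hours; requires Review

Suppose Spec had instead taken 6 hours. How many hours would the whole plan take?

24

Actual critical path: Spec→Backend→Review→Migrate = 2+8+3+7 = 20 ⇒ 20 hours.
Spec lies on that path, so at 6 hours the path becomes 24 hours.
No other chain overtakes it, so the finish is 24 hours.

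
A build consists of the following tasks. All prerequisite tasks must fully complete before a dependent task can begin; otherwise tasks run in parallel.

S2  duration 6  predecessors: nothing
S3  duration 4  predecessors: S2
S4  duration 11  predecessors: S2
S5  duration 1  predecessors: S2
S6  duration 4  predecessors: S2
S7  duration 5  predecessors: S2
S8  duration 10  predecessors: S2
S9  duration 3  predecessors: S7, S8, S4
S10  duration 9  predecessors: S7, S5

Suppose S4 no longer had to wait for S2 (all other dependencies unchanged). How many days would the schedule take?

20

With the dependency in place, S2→S4→S9 = 6+11+3 = 20 sets the finish at 20 days.
Without S2→S4, S4's earliest start moves from 6 to 0.
After: S2→S7→S10 = 6+5+9 = 20 → 20 days.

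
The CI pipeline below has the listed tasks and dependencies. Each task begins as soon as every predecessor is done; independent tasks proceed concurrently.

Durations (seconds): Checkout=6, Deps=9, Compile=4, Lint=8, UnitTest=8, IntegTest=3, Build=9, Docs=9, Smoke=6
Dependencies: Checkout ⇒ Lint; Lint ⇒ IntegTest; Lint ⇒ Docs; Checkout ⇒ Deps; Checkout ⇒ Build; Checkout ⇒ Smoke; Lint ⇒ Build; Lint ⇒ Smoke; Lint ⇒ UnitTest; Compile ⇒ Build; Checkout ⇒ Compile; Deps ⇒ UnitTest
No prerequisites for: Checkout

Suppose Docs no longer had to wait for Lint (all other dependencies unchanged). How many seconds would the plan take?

23

With the dependency in place, Checkout→Deps→UnitTest = 6+9+8 = 23 sets the finish at 23 seconds.
Without Lint→Docs, Docs's earliest start moves from 14 to 0.
New critical path: Checkout→Deps→UnitTest = 6+9+8 = 23 ⇒ 23 seconds.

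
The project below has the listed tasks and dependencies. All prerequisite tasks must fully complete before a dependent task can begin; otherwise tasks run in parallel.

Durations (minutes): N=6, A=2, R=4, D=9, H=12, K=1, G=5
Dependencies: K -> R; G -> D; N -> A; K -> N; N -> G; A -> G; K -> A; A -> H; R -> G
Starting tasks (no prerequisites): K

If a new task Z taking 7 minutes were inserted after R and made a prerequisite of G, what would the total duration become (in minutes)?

26

Originally the job takes 23 minutes.
With Z inserted, G now waits for max(N, R, A, Z).
New critical path: K→R→Z→G→D = 1+4+7+5+9 = 26 ⇒ 26 minutes.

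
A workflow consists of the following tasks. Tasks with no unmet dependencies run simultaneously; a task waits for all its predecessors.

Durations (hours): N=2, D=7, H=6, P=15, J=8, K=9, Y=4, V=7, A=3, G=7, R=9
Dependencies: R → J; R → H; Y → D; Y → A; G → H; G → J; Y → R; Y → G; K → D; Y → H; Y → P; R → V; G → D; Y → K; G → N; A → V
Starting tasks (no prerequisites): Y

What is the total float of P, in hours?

The longest chain is Y→R→J = 4+9+8 = 21; overall finish 21 hours.
The longest chain containing P totals 19 hours.
Slack of P = 6 − 4 = 2 hours.

2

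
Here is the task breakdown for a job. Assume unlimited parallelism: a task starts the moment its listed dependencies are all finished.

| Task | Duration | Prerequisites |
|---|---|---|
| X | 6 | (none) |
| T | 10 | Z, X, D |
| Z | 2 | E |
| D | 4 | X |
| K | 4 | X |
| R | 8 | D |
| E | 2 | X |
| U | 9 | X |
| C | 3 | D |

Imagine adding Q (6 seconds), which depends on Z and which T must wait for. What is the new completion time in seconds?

Originally the schedule takes 20 seconds.
With Q inserted, T now waits for max(Z, X, D, Q).
New critical path: X→E→Z→Q→T = 6+2+2+6+10 = 26 ⇒ 26 seconds.

26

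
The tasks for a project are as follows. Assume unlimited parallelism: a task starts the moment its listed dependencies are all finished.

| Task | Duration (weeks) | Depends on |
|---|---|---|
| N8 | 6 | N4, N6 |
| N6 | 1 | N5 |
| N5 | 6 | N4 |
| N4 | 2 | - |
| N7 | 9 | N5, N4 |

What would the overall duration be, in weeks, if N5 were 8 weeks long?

19

Critical path before the change: N4→N5→N7 = 2+6+9 = 17 giving 17 weeks.
N5 is on the critical path; changing it to 8 makes that path 19 weeks.
That remains the longest chain; total 19 weeks.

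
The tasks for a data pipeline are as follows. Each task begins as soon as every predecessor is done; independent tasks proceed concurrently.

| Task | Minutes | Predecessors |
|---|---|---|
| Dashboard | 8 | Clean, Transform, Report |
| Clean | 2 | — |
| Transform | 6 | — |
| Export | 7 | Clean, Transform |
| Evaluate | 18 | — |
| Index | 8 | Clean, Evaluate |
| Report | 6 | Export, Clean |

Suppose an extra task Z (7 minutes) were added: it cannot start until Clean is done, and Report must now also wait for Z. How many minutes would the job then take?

Originally the job takes 27 minutes.
With Z inserted, Report now waits for max(Export, Clean, Z).
New critical path: Transform→Export→Report→Dashboard = 6+7+6+8 = 27 ⇒ 27 minutes.

27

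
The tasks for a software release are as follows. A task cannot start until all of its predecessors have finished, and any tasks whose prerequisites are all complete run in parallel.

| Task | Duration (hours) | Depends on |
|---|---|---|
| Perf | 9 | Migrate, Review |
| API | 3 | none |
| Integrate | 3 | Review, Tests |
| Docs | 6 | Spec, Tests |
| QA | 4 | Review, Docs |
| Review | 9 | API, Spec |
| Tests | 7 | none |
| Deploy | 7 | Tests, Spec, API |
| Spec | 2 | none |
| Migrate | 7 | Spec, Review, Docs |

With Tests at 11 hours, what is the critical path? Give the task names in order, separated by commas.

Actual critical path: Tests→Docs→Migrate→Perf = 7+6+7+9 = 29 ⇒ 29 hours.
Since Tests is critical, the +4 change carries straight to that chain (now 33 hours).
The critical path is still Tests→Docs→Migrate→Perf; finish is now 33 hours.

Tests, Docs, Migrate, Perf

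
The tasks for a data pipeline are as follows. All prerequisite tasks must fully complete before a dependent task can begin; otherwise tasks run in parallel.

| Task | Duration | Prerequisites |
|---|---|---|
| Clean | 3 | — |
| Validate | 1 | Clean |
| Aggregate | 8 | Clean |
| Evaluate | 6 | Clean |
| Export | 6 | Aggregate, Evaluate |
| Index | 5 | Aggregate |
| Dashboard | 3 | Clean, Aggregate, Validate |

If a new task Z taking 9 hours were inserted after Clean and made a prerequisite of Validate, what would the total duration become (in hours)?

Originally the job takes 17 hours.
With Z inserted, Validate now waits for max(Clean, Z).
New critical path: Clean→Aggregate→Export = 3+8+6 = 17 ⇒ 17 hours.

17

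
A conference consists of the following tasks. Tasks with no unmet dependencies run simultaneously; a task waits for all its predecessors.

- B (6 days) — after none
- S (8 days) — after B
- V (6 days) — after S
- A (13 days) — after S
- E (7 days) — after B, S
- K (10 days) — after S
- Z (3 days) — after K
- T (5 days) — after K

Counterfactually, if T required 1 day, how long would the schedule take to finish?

Baseline: B→S→K→T = 6+8+10+5 = 29 → 29 days.
T lies on that path, so at 1 day the path becomes 25 days.
Now B→S→A = 6+8+13 = 27 is longest, so the finish becomes 27 days.

27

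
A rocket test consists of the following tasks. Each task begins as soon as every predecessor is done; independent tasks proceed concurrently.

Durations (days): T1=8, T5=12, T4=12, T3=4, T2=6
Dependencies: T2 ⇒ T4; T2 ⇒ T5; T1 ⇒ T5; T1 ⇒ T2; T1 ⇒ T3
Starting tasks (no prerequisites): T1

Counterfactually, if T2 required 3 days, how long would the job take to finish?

Critical path before the change: T1→T2→T4 = 8+6+12 = 26 giving 26 days.
T2 is on the critical path; changing it to 3 makes that path 23 days.
The critical path is still T1→T2→T4; finish is now 23 days.

23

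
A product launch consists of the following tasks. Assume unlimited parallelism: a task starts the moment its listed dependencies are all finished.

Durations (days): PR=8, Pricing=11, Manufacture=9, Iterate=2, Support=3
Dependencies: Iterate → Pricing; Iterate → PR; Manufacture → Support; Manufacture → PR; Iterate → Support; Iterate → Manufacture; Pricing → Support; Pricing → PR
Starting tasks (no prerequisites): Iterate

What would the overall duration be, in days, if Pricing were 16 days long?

26

Actual critical path: Iterate→Pricing→PR = 2+11+8 = 21 ⇒ 21 days.
Pricing is on the critical path; changing it to 16 makes that path 26 days.
The critical path is still Iterate→Pricing→PR; finish is now 26 days.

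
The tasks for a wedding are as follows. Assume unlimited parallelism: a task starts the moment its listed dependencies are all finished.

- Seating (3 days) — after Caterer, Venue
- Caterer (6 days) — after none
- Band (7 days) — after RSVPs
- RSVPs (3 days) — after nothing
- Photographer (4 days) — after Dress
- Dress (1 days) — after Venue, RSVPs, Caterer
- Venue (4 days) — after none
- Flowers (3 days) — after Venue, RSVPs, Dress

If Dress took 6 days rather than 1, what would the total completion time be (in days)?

16

Critical path before the change: Caterer→Dress→Photographer = 6+1+4 = 11 giving 11 days.
Since Dress is critical, the +5 change carries straight to that chain (now 16 days).
The critical path is still Caterer→Dress→Photographer; finish is now 16 days.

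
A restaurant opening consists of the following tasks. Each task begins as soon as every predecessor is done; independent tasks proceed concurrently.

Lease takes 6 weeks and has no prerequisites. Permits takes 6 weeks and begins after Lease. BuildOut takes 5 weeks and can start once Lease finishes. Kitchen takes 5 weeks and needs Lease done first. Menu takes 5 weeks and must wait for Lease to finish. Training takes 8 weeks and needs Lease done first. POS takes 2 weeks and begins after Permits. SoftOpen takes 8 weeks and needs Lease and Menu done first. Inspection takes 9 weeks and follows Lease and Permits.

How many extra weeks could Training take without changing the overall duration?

7

Lease→Permits→Inspection = 6+6+9 = 21 sets the makespan at 21 weeks.
The longest chain containing Training totals 14 weeks.
Float = 21 − 14 = 7.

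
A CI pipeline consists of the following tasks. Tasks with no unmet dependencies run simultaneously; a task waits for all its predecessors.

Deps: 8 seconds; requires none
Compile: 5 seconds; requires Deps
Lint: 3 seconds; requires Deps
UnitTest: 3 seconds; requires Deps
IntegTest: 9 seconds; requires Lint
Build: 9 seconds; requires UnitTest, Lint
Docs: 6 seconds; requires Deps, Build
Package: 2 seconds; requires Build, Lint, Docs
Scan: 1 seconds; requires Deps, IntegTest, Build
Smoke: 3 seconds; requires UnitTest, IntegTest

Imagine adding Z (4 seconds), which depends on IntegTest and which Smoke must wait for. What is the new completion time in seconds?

Originally the schedule takes 28 seconds.
With Z inserted, Smoke now waits for max(UnitTest, IntegTest, Z).
New critical path: Deps→Lint→Build→Docs→Package = 8+3+9+6+2 = 28 ⇒ 28 seconds.

28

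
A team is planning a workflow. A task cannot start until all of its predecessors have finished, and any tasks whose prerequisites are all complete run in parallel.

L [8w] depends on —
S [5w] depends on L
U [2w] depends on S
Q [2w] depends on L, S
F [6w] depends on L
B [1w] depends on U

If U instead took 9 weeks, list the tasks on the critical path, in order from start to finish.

L, S, U, B

The binding path is L→S→U→B = 8+5+2+1 = 16; finish at 16 weeks.
U is on the critical path; changing it to 9 makes that path 23 weeks.
The critical path is still L→S→U→B; finish is now 23 weeks.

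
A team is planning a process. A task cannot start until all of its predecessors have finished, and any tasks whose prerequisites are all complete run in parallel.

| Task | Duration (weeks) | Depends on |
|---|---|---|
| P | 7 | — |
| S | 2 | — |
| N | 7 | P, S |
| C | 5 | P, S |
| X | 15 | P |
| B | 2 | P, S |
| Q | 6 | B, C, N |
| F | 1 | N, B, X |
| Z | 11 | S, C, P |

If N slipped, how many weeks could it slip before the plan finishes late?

3

The longest chain is P→C→Z = 7+5+11 = 23; overall finish 23 weeks.
The longest chain containing N totals 20 weeks.
Slack of N = 10 − 7 = 3 weeks.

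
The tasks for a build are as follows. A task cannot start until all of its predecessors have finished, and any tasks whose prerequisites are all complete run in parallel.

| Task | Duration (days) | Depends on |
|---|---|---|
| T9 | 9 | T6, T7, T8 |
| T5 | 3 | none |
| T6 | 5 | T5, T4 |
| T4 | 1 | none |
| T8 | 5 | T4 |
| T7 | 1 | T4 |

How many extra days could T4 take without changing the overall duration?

Critical path: T5→T6→T9 = 3+5+9 = 17, so the finish is 17 days.
T4 finishes as early as 1 and must finish by 3.
Slack of T4 = 2 − 0 = 2 days.

2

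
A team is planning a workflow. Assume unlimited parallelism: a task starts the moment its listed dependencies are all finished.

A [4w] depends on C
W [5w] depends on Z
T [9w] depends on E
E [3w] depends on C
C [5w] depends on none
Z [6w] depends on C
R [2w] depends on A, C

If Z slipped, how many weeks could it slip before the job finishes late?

C→E→T = 5+3+9 = 17 sets the makespan at 17 weeks.
Z finishes as early as 11 and must finish by 12.
Slack of Z = 6 − 5 = 1 week.

1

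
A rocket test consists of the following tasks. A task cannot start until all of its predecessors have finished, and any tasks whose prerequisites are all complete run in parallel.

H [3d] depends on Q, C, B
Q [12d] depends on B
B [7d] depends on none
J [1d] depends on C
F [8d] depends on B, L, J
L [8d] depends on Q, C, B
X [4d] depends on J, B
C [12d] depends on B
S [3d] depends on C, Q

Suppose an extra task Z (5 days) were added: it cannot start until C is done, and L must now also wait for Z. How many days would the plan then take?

40

Originally the plan takes 35 days.
With Z inserted, L now waits for max(Q, C, B, Z).
New critical path: B→C→Z→L→F = 7+12+5+8+8 = 40 ⇒ 40 days.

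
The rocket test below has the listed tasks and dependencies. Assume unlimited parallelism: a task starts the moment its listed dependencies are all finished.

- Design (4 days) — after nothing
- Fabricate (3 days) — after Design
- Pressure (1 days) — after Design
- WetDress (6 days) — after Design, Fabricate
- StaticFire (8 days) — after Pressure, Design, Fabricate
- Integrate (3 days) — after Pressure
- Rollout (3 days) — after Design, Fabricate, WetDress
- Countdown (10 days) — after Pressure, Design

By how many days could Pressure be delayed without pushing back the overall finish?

1

Critical path: Design→Fabricate→WetDress→Rollout = 4+3+6+3 = 16, so the finish is 16 days.
Pressure finishes as early as 5 and must finish by 6.
Slack of Pressure = 5 − 4 = 1 day.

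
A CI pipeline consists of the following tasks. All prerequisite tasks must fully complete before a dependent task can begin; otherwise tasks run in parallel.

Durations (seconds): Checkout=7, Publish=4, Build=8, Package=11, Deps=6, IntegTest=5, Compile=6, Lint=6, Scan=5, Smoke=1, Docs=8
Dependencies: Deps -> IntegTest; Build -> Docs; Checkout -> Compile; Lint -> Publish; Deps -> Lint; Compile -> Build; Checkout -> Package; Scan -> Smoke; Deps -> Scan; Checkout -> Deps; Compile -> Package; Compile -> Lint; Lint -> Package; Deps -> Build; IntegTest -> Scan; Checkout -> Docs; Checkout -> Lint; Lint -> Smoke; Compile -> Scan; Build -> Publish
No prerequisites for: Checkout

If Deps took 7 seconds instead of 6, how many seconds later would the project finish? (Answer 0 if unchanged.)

Critical path before the change: Checkout→Deps→Lint→Package = 7+6+6+11 = 30 giving 30 seconds.
Deps is on the critical path; changing it to 7 makes that path 31 seconds.
No other chain overtakes it, so the finish is 31 seconds.
Change in finish: 31 − 30 = +1 seconds.

1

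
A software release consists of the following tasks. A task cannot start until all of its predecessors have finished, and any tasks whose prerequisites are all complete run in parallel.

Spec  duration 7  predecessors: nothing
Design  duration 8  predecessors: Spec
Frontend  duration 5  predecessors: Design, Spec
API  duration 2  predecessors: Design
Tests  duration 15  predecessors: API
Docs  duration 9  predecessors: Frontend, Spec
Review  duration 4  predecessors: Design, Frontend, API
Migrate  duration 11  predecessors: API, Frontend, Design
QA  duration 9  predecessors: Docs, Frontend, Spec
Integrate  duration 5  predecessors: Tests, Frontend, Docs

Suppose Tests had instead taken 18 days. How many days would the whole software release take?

Actual critical path: Spec→Design→Frontend→Docs→QA = 7+8+5+9+9 = 38 ⇒ 38 days.
Tests has 1 day of float (longest path through it is 37).
New critical path: Spec→Design→API→Tests→Integrate = 7+8+2+18+5 = 40 ⇒ 40 days.

40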